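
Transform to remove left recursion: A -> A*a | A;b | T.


Left-recursive alternatives: A*a, A;b; non-recursive: T
Introduce A': A -> TA', A' -> *aA' | ;bA' | ε


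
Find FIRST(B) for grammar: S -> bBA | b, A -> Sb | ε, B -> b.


Per alternative of B: FIRST(b) = {b}
FIRST(B) = {b}


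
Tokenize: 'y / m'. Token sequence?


Scan left to right, longest-match per lexeme
Tokens: ID(y), OP(/), ID(m)


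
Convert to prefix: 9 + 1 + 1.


left-to-right (same/higher precedence on left): tree is (+ (+ 9 1) 1)
Prefix: + + 9 1 1


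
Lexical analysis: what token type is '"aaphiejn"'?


Pattern: double-quoted sequence
Type: STRING_LITERAL


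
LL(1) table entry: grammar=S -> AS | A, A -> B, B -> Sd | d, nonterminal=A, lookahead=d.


For [A, d]: 'd' ∈ FIRST(B)
Entry: A -> B


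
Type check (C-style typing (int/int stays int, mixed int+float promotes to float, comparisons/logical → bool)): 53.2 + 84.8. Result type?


Operand types: float + float
Rule: mixed int/float promotes to float; int/int stays int
Result type: float


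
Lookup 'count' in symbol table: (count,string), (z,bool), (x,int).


Lookup 'count' → type string


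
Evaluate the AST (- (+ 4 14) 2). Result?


Evaluate inner: (+ 4 14) = 18
Evaluate root: (- 18 2) = 16
Result: 16


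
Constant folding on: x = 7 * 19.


7 * 19 = 133 at compile time
Optimized: x = 133


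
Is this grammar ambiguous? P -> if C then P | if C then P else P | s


dangling else: 'if C then if C then s else s' parses two ways
Ambiguous


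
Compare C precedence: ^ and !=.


'!=' is equality (level 6); '^' is bitwise XOR (level 4)
Higher level binds tighter
'!=' has higher precedence than '^'


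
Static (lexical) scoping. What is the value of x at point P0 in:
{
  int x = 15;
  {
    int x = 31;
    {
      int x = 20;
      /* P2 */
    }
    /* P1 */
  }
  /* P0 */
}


x declared in the same block as P0
x = 15


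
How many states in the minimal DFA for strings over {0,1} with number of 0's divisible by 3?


Track (count of 0) mod 3: states 0..2, accept at 0
Minimal DFA: 3 states


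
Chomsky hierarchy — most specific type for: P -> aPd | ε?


Single nonterminal LHS, but a^n d^n is not regular
Classification: Type 2 (Context-Free)


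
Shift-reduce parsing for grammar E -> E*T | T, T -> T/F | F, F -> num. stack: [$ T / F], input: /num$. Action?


handle 'T/F' on top
Action: reduce (T -> T/F)


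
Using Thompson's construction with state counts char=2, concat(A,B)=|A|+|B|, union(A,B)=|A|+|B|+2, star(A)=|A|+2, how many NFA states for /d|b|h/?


Syntax tree has 3 char leaf(s), 2 union(s), 0 star(s)
chars contribute 3×2 = 6; each union adds +2; each star adds +2
Total: 6 + 4 + 0 = 10 states


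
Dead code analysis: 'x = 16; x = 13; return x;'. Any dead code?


first assignment to x is overwritten before any read
Dead: 'x = 16'


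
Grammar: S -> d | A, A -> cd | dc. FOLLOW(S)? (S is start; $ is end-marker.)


$ ∈ FOLLOW(S). For each A -> αBβ: add FIRST(β)\{ε} to FOLLOW(B); if β nullable, add FOLLOW(A).
FOLLOW(S) = {$}


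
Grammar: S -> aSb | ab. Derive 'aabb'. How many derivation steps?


Derivation: S => aSb => aabb
Steps: 2


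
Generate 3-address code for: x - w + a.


Break into single-operator statements:
t1 = x - w
t2 = t1 + a


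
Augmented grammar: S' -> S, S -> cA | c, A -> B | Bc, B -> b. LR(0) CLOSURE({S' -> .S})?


Start: S' -> .S
For each item with dot before a nonterminal B, add B -> .γ for every B-production
Closure: [S' -> .S, S -> .cA, S -> .c]


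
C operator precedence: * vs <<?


'*' is multiplicative (level 10); '<<' is shift (level 8)
Higher level binds tighter
'*' has higher precedence than '<<'


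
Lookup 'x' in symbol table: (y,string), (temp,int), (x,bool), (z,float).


Lookup 'x' → type bool


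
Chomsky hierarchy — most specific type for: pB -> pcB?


LHS has context (more than one symbol) and |LHS| ≤ |RHS|
Classification: Type 1 (Context-Sensitive)


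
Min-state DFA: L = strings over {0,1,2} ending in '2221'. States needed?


Track the longest suffix of input matching a prefix of '2221': 5 classes (prefixes of length 0..4)
Minimal DFA: 5 states


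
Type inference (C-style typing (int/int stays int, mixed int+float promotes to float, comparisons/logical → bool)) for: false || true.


Operand types: bool || bool
Rule: logical operators take bool operands and yield bool
Result type: bool


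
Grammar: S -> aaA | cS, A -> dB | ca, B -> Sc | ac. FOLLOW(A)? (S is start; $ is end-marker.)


$ ∈ FOLLOW(S). For each A -> αBβ: add FIRST(β)\{ε} to FOLLOW(B); if β nullable, add FOLLOW(A).
FOLLOW(A) = {$, c}


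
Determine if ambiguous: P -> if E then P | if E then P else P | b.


dangling else: 'if E then if E then b else b' parses two ways
Ambiguous


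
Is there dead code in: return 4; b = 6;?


statement follows a return and is unreachable
Dead: 'b = 6'


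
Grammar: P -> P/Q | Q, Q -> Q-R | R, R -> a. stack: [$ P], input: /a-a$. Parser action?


shift '/' to continue P -> P/Q
Action: shift


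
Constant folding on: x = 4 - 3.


4 - 3 = 1 at compile time
Optimized: x = 1


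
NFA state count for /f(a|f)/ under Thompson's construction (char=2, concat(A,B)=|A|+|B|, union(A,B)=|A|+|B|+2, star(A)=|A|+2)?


Syntax tree has 3 char leaf(s), 1 union(s), 0 star(s)
chars contribute 3×2 = 6; each union adds +2; each star adds +2
Total: 6 + 2 + 0 = 8 states


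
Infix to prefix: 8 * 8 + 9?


left-to-right (same/higher precedence on left): tree is (+ (* 8 8) 9)
Prefix: + * 8 8 9


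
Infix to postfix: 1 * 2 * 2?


Left to right (same or higher precedence on left)
Postfix: 1 2 * 2 *


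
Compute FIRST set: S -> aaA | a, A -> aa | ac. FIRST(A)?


Per alternative of A: FIRST(aa) = {a}; FIRST(ac) = {a}
FIRST(A) = {a}


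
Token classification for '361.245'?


Pattern: digits with a decimal point
Type: FLOAT_LITERAL


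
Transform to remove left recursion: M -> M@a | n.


Left-recursive alternatives: M@a; non-recursive: n
Introduce M': M -> nM', M' -> @aM' | ε


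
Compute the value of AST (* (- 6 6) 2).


Evaluate inner: (- 6 6) = 0
Evaluate root: (* 0 2) = 0
Result: 0


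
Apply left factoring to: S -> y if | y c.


Common prefix: 'y'
Factored: S -> y S', S' -> if | c


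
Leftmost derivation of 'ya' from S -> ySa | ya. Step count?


Derivation: S => ya
Steps: 1


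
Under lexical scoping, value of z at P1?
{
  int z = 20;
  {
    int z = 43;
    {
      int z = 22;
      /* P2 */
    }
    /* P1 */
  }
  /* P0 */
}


z declared in the same block as P1
z = 43


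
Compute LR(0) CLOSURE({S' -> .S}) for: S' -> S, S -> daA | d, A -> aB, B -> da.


Start: S' -> .S
For each item with dot before a nonterminal B, add B -> .γ for every B-production
Closure: [S' -> .S, S -> .daA, S -> .d]


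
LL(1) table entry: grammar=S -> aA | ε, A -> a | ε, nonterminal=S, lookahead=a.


For [S, a]: 'a' ∈ FIRST(aA)
Entry: S -> aA


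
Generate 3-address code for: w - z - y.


Break into single-operator statements:
t1 = w - z
t2 = t1 - y


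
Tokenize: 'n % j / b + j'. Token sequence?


Scan left to right, longest-match per lexeme
Tokens: ID(n), OP(%), ID(j), OP(/), ID(b), OP(+), ID(j)


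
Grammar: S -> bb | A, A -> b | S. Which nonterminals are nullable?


A nonterminal is nullable iff some alternative derives ε (directly, or every symbol in it is nullable)
Nullable: {}


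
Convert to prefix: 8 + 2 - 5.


left-to-right (same/higher precedence on left): tree is (- (+ 8 2) 5)
Prefix: - + 8 2 5


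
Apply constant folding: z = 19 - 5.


19 - 5 = 14 at compile time
Optimized: z = 14


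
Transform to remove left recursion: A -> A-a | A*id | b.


Left-recursive alternatives: A-a, A*id; non-recursive: b
Introduce A': A -> bA', A' -> -aA' | *idA' | ε


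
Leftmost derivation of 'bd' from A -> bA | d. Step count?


Derivation: A => bA => bd
Steps: 2


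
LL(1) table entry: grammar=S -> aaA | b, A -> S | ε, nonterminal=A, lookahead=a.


For [A, a]: 'a' ∈ FIRST(S)
Entry: A -> S


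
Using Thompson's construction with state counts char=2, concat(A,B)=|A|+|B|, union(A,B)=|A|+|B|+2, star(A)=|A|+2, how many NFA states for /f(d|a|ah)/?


Syntax tree has 5 char leaf(s), 2 union(s), 0 star(s)
chars contribute 5×2 = 10; each union adds +2; each star adds +2
Total: 10 + 4 + 0 = 14 states


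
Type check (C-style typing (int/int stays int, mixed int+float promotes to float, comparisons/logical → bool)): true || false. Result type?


Operand types: bool || bool
Rule: logical operators take bool operands and yield bool
Result type: bool


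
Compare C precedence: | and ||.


'|' is bitwise OR (level 3); '||' is logical OR (level 1)
Higher level binds tighter
'|' has higher precedence than '||'


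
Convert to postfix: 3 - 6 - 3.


Left to right (same or higher precedence on left)
Postfix: 3 6 - 3 -


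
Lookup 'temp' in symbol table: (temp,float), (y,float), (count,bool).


Lookup 'temp' → type float


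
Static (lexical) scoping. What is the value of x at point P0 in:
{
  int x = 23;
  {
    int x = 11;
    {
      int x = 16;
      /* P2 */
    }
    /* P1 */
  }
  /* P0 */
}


x declared in the same block as P0
x = 23


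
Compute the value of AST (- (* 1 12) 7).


Evaluate inner: (* 1 12) = 12
Evaluate root: (- 12 7) = 5
Result: 5


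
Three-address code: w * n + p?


Break into single-operator statements:
t1 = w * n
t2 = t1 + p


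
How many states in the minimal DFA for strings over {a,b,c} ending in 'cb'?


Track the longest suffix of input matching a prefix of 'cb': 3 classes (prefixes of length 0..2)
Minimal DFA: 3 states


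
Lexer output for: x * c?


Scan left to right, longest-match per lexeme
Tokens: ID(x), OP(*), ID(c)


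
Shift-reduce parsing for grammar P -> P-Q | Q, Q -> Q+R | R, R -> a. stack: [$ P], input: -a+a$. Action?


shift '-' to continue P -> P-Q
Action: shift


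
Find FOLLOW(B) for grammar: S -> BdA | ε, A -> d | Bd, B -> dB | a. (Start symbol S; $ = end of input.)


$ ∈ FOLLOW(S). For each A -> αBβ: add FIRST(β)\{ε} to FOLLOW(B); if β nullable, add FOLLOW(A).
FOLLOW(B) = {d}


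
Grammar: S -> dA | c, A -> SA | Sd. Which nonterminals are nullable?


A nonterminal is nullable iff some alternative derives ε (directly, or every symbol in it is nullable)
Nullable: {}


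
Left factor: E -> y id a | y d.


Common prefix: 'y'
Factored: E -> y E', E' -> id a | d


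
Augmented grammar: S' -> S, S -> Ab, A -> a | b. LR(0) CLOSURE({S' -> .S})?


Start: S' -> .S
For each item with dot before a nonterminal B, add B -> .γ for every B-production
Closure: [S' -> .S, S -> .Ab, A -> .a, A -> .b]


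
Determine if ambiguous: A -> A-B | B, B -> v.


precedence layered via separate nonterminal B: deterministic
Unambiguous


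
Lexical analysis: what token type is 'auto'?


Pattern: reserved word
Type: KEYWORD


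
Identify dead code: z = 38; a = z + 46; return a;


z is read by a's definition; a is returned
No dead code


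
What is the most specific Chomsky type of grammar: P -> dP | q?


Right-linear: every RHS is a terminal or a terminal followed by one nonterminal
Classification: Type 3 (Regular)


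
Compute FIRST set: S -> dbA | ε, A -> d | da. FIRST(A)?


Per alternative of A: FIRST(d) = {d}; FIRST(da) = {d}
FIRST(A) = {d}


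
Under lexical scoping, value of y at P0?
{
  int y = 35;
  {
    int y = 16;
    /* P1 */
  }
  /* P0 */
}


y declared in the same block as P0
y = 35


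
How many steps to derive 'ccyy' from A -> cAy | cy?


Derivation: A => cAy => ccyy
Steps: 2


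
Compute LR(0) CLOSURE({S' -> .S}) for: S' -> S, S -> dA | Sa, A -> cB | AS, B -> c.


Start: S' -> .S
For each item with dot before a nonterminal B, add B -> .γ for every B-production
Closure: [S' -> .S, S -> .dA, S -> .Sa]


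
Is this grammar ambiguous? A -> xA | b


right-linear, alternatives start with distinct terminals 'x' vs 'b': unique leftmost derivation
Unambiguous


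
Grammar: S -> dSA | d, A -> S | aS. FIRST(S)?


Per alternative of S: FIRST(dSA) = {d}; FIRST(d) = {d}
FIRST(S) = {d}


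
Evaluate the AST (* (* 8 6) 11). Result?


Evaluate inner: (* 8 6) = 48
Evaluate root: (* 48 11) = 528
Result: 528


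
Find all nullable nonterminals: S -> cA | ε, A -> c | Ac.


A nonterminal is nullable iff some alternative derives ε (directly, or every symbol in it is nullable)
Nullable: {S}


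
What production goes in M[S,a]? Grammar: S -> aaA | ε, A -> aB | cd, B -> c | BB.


For [S, a]: 'a' ∈ FIRST(aaA)
Entry: S -> aaA


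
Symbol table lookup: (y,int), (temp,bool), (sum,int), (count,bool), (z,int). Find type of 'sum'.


Lookup 'sum' → type int


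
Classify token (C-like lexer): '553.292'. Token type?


Pattern: digits with a decimal point
Type: FLOAT_LITERAL


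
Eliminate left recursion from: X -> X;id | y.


Left-recursive alternatives: X;id; non-recursive: y
Introduce X': X -> yX', X' -> ;idX' | ε


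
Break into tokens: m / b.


Scan left to right, longest-match per lexeme
Tokens: ID(m), OP(/), ID(b)


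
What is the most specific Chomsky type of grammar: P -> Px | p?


Left-linear: every RHS is a terminal or one nonterminal followed by a terminal
Classification: Type 3 (Regular)


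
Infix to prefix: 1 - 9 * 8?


'*' binds tighter: tree is (- 1 (* 9 8))
Prefix: - 1 * 9 8


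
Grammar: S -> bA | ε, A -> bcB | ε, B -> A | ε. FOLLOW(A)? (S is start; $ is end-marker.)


$ ∈ FOLLOW(S). For each A -> αBβ: add FIRST(β)\{ε} to FOLLOW(B); if β nullable, add FOLLOW(A).
FOLLOW(A) = {$}


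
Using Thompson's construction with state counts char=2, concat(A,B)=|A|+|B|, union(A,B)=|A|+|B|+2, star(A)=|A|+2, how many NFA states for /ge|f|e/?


Syntax tree has 4 char leaf(s), 2 union(s), 0 star(s)
chars contribute 4×2 = 8; each union adds +2; each star adds +2
Total: 8 + 4 + 0 = 12 states


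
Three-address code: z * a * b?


Break into single-operator statements:
t1 = z * a
t2 = t1 * b


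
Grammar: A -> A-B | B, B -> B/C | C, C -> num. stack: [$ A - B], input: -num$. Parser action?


handle 'A-B' on top; lookahead ∈ FOLLOW(A) = {-, $}
Action: reduce (A -> A-B)


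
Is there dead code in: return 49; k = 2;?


statement follows a return and is unreachable
Dead: 'k = 2'


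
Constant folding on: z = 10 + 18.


10 + 18 = 28 at compile time
Optimized: z = 28


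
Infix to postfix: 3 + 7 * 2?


* has higher precedence, evaluate 7*2 first
Postfix: 3 7 2 * +


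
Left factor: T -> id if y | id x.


Common prefix: 'id'
Factored: T -> id T', T' -> if y | x


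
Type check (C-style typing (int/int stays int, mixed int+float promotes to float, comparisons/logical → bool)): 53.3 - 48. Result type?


Operand types: float - int
Rule: mixed int/float promotes to float; int/int stays int
Result type: float


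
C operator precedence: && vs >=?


'>=' is relational (level 7); '&&' is logical AND (level 2)
Higher level binds tighter
'>=' has higher precedence than '&&'


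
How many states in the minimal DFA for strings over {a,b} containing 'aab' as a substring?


KMP-style automaton: 3 progress states + 1 absorbing accept = 4
Minimal DFA: 4 states


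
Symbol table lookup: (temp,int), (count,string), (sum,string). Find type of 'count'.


Lookup 'count' → type string


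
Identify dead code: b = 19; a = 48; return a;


b is assigned but never read
Dead: 'b = 19'


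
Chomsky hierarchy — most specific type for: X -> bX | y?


Right-linear: every RHS is a terminal or a terminal followed by one nonterminal
Classification: Type 3 (Regular)


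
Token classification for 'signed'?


Pattern: reserved word
Type: KEYWORD


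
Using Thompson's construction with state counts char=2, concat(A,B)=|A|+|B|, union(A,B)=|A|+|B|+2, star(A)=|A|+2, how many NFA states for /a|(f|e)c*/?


Syntax tree has 4 char leaf(s), 2 union(s), 1 star(s)
chars contribute 4×2 = 8; each union adds +2; each star adds +2
Total: 8 + 4 + 2 = 14 states


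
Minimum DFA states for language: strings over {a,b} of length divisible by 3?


Track length mod 3: states 0..2, accept at 0
Minimal DFA: 3 states


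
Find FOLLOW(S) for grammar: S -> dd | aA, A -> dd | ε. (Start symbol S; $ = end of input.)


$ ∈ FOLLOW(S). For each A -> αBβ: add FIRST(β)\{ε} to FOLLOW(B); if β nullable, add FOLLOW(A).
FOLLOW(S) = {$}


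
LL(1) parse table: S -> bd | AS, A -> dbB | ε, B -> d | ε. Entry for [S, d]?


For [S, d]: 'd' ∈ FIRST(AS)
Entry: S -> AS


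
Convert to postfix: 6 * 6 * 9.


Left to right (same or higher precedence on left)
Postfix: 6 6 * 9 *


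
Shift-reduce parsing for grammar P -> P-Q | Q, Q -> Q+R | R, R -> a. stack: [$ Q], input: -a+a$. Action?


lookahead ∉ {+} so Q won't extend; reduce P -> Q
Action: reduce (P -> Q)


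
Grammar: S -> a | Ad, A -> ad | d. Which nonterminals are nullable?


A nonterminal is nullable iff some alternative derives ε (directly, or every symbol in it is nullable)
Nullable: {}


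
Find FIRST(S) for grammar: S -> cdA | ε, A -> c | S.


Per alternative of S: FIRST(cdA) = {c}; FIRST(ε) = {ε}
FIRST(S) = {c, ε}


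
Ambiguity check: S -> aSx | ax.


balanced a^n…x^n: each string has a unique parse
Unambiguous


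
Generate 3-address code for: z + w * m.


Break into single-operator statements:
t1 = w * m
t2 = z + t1


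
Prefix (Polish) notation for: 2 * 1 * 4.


left-to-right (same/higher precedence on left): tree is (* (* 2 1) 4)
Prefix: * * 2 1 4


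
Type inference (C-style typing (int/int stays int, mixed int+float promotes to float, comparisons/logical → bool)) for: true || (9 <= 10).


Operand types: bool || bool
Rule: logical operators take bool operands and yield bool
Result type: bool


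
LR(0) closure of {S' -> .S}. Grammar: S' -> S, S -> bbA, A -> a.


Start: S' -> .S
For each item with dot before a nonterminal B, add B -> .γ for every B-production
Closure: [S' -> .S, S -> .bbA]


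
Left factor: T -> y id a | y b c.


Common prefix: 'y'
Factored: T -> y T', T' -> id a | b c


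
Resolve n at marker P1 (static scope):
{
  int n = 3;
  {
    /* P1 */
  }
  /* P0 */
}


P1's block does not declare n; resolves to the enclosing declaration at depth 0
n = 3


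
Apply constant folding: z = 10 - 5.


10 - 5 = 5 at compile time
Optimized: z = 5


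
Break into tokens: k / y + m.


Scan left to right, longest-match per lexeme
Tokens: ID(k), OP(/), ID(y), OP(+), ID(m)


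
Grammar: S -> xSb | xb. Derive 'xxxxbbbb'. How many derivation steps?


Derivation: S => xSb => xxSbb => xxxSbbb => xxxxbbbb
Steps: 4


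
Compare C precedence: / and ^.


'/' is multiplicative (level 10); '^' is bitwise XOR (level 4)
Higher level binds tighter
'/' has higher precedence than '^'


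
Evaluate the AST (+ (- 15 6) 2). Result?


Evaluate inner: (- 15 6) = 9
Evaluate root: (+ 9 2) = 11
Result: 11


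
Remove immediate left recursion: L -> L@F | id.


Left-recursive alternatives: L@F; non-recursive: id
Introduce L': L -> idL', L' -> @FL' | ε


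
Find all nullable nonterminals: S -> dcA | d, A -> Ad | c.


A nonterminal is nullable iff some alternative derives ε (directly, or every symbol in it is nullable)
Nullable: {}


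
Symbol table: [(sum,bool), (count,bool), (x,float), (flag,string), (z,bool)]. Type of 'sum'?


Lookup 'sum' → type bool


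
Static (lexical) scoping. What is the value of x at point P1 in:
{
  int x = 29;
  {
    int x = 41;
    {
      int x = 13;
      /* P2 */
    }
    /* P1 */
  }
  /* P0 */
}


x declared in the same block as P1
x = 41


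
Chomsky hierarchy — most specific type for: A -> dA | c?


Right-linear: every RHS is a terminal or a terminal followed by one nonterminal
Classification: Type 3 (Regular)


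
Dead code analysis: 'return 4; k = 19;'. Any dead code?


statement follows a return and is unreachable
Dead: 'k = 19'


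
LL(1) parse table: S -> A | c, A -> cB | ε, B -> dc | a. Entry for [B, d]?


For [B, d]: 'd' ∈ FIRST(dc)
Entry: B -> dc


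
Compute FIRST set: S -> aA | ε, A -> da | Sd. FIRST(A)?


Per alternative of A: FIRST(da) = {d}; FIRST(Sd) = {a, d}
FIRST(A) = {a, d}


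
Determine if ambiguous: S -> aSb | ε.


balanced a^n…b^n: each string has a unique parse
Unambiguous


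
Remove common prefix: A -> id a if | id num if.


Common prefix: 'id'
Factored: A -> id A', A' -> a if | num if


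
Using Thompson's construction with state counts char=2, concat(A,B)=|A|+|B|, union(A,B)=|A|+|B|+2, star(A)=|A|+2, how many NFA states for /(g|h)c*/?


Syntax tree has 3 char leaf(s), 1 union(s), 1 star(s)
chars contribute 3×2 = 6; each union adds +2; each star adds +2
Total: 6 + 2 + 2 = 10 states


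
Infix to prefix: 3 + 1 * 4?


'*' binds tighter: tree is (+ 3 (* 1 4))
Prefix: + 3 * 1 4


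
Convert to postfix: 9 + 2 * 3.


* has higher precedence, evaluate 2*3 first
Postfix: 9 2 3 * +


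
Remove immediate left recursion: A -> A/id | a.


Left-recursive alternatives: A/id; non-recursive: a
Introduce A': A -> aA', A' -> /idA' | ε


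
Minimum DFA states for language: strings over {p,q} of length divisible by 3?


Track length mod 3: states 0..2, accept at 0
Minimal DFA: 3 states


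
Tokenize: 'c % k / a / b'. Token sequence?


Scan left to right, longest-match per lexeme
Tokens: ID(c), OP(%), ID(k), OP(/), ID(a), OP(/), ID(b)


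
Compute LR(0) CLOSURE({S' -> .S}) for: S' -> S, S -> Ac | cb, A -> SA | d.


Start: S' -> .S
For each item with dot before a nonterminal B, add B -> .γ for every B-production
Closure: [S' -> .S, S -> .Ac, S -> .cb, A -> .SA, A -> .d]


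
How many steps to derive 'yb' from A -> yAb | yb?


Derivation: A => yb
Steps: 1


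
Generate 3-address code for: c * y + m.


Break into single-operator statements:
t1 = c * y
t2 = t1 + m


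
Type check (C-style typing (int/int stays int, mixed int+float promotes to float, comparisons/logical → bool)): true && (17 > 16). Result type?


Operand types: bool && bool
Rule: logical operators take bool operands and yield bool
Result type: bool


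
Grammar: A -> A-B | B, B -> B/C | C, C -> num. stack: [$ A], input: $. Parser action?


start symbol A on stack, input exhausted
Action: accept


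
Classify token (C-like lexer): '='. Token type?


Pattern: operator symbol
Type: OPERATOR


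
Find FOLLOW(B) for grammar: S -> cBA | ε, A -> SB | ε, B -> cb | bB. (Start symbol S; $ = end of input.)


$ ∈ FOLLOW(S). For each A -> αBβ: add FIRST(β)\{ε} to FOLLOW(B); if β nullable, add FOLLOW(A).
FOLLOW(B) = {$, b, c}


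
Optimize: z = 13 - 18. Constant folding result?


13 - 18 = -5 at compile time
Optimized: z = -5


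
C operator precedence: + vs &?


'+' is additive (level 9); '&' is bitwise AND (level 5)
Higher level binds tighter
'+' has higher precedence than '&'


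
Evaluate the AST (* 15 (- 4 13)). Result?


Evaluate inner: (- 4 13) = -9
Evaluate root: (* 15 -9) = -135
Result: -135


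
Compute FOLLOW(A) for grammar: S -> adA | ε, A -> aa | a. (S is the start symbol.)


$ ∈ FOLLOW(S). For each A -> αBβ: add FIRST(β)\{ε} to FOLLOW(B); if β nullable, add FOLLOW(A).
FOLLOW(A) = {$}


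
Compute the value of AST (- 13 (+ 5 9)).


Evaluate inner: (+ 5 9) = 14
Evaluate root: (- 13 14) = -1
Result: -1


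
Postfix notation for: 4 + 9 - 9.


Left to right (same or higher precedence on left)
Postfix: 4 9 + 9 -


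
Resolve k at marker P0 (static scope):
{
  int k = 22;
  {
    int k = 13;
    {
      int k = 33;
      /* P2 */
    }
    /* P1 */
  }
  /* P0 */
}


k declared in the same block as P0
k = 22


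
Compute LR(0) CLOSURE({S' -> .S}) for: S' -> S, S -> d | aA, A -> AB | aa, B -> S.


Start: S' -> .S
For each item with dot before a nonterminal B, add B -> .γ for every B-production
Closure: [S' -> .S, S -> .d, S -> .aA]


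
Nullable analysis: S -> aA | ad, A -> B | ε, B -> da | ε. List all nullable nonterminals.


A nonterminal is nullable iff some alternative derives ε (directly, or every symbol in it is nullable)
Nullable: {A, B}


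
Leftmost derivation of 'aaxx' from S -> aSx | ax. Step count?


Derivation: S => aSx => aaxx
Steps: 2


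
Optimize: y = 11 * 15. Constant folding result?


11 * 15 = 165 at compile time
Optimized: y = 165


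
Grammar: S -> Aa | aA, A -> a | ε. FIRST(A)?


Per alternative of A: FIRST(a) = {a}; FIRST(ε) = {ε}
FIRST(A) = {a, ε}


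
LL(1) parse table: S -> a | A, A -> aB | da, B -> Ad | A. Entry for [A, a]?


For [A, a]: 'a' ∈ FIRST(aB)
Entry: A -> aB


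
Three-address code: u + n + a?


Break into single-operator statements:
t1 = u + n
t2 = t1 + a


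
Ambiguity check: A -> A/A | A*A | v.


'v/v*v' has two parse trees (no precedence encoded between / and *)
Ambiguous


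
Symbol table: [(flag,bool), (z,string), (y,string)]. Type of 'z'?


Lookup 'z' → type string


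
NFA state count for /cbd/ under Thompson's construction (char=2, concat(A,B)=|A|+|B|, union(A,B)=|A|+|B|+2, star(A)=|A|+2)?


Syntax tree has 3 char leaf(s), 0 union(s), 0 star(s)
chars contribute 3×2 = 6; each union adds +2; each star adds +2
Total: 6 + 0 + 0 = 6 states


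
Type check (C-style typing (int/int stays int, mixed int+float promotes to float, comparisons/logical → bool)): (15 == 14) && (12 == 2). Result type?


Operand types: bool && bool
Rule: logical operators take bool operands and yield bool
Result type: bool


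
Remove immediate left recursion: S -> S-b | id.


Left-recursive alternatives: S-b; non-recursive: id
Introduce S': S -> idS', S' -> -bS' | ε


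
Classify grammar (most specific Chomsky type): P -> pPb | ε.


Single nonterminal LHS, but p^n b^n is not regular
Classification: Type 2 (Context-Free)


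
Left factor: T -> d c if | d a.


Common prefix: 'd'
Factored: T -> d T', T' -> c if | a


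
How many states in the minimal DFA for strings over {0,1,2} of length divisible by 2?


Track length mod 2: states 0..1, accept at 0
Minimal DFA: 2 states


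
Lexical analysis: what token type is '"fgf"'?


Pattern: double-quoted sequence
Type: STRING_LITERAL


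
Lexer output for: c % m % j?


Scan left to right, longest-match per lexeme
Tokens: ID(c), OP(%), ID(m), OP(%), ID(j)


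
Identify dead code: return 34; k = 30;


statement follows a return and is unreachable
Dead: 'k = 30'


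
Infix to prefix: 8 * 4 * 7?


left-to-right (same/higher precedence on left): tree is (* (* 8 4) 7)
Prefix: * * 8 4 7


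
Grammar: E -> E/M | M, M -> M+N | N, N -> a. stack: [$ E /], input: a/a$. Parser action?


no handle ('E/' is not any RHS); shift 'a'
Action: shift


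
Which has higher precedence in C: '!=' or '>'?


'>' is relational (level 7); '!=' is equality (level 6)
Higher level binds tighter
'>' has higher precedence than '!='


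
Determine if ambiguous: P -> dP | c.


right-linear, alternatives start with distinct terminals 'd' vs 'c': unique leftmost derivation
Unambiguous


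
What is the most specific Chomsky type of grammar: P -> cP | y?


Right-linear: every RHS is a terminal or a terminal followed by one nonterminal
Classification: Type 3 (Regular)


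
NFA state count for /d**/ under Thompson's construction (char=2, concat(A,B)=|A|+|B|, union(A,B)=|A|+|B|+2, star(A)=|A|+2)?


Syntax tree has 1 char leaf(s), 0 union(s), 2 star(s)
chars contribute 1×2 = 2; each union adds +2; each star adds +2
Total: 2 + 0 + 4 = 6 states


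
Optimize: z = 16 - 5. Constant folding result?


16 - 5 = 11 at compile time
Optimized: z = 11


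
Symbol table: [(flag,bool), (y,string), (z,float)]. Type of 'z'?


Lookup 'z' → type float


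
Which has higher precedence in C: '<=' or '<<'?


'<<' is shift (level 8); '<=' is relational (level 7)
Higher level binds tighter
'<<' has higher precedence than '<='


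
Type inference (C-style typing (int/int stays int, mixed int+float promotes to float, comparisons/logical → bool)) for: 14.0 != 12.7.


Operand types: float != float
Rule: comparison yields bool
Result type: bool


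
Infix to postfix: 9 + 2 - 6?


Left to right (same or higher precedence on left)
Postfix: 9 2 + 6 -


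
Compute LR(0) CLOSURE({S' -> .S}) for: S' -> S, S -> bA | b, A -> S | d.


Start: S' -> .S
For each item with dot before a nonterminal B, add B -> .γ for every B-production
Closure: [S' -> .S, S -> .bA, S -> .b]


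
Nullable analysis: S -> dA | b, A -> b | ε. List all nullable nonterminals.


A nonterminal is nullable iff some alternative derives ε (directly, or every symbol in it is nullable)
Nullable: {A}


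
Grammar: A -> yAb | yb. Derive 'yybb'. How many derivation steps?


Derivation: A => yAb => yybb
Steps: 2


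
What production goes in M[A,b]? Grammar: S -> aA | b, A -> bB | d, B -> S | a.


For [A, b]: 'b' ∈ FIRST(bB)
Entry: A -> bB


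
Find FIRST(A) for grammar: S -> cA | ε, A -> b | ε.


Per alternative of A: FIRST(b) = {b}; FIRST(ε) = {ε}
FIRST(A) = {b, ε}


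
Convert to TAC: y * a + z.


Break into single-operator statements:
t1 = y * a
t2 = t1 + z


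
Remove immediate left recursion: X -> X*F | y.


Left-recursive alternatives: X*F; non-recursive: y
Introduce X': X -> yX', X' -> *FX' | ε


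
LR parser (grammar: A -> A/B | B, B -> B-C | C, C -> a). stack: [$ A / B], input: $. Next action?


handle 'A/B' on top; lookahead ∈ FOLLOW(A) = {/, $}
Action: reduce (A -> A/B)


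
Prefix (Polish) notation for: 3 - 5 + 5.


left-to-right (same/higher precedence on left): tree is (+ (- 3 5) 5)
Prefix: + - 3 5 5


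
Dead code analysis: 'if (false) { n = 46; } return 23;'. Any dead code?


condition is constant false, so the whole block is unreachable
Dead: 'if (false) { n = 46; }'


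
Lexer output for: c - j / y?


Scan left to right, longest-match per lexeme
Tokens: ID(c), OP(-), ID(j), OP(/), ID(y)


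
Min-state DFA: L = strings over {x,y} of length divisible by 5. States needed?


Track length mod 5: states 0..4, accept at 0
Minimal DFA: 5 states


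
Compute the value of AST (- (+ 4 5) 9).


Evaluate inner: (+ 4 5) = 9
Evaluate root: (- 9 9) = 0
Result: 0


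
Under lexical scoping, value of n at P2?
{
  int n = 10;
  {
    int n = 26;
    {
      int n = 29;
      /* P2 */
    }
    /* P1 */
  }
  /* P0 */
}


n declared in the same block as P2
n = 29


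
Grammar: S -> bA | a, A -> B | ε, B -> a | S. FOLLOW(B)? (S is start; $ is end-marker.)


$ ∈ FOLLOW(S). For each A -> αBβ: add FIRST(β)\{ε} to FOLLOW(B); if β nullable, add FOLLOW(A).
FOLLOW(B) = {$}


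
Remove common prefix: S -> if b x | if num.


Common prefix: 'if'
Factored: S -> if S', S' -> b x | num


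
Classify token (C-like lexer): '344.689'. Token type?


Pattern: digits with a decimal point
Type: FLOAT_LITERAL


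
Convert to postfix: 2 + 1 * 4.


* has higher precedence, evaluate 1*4 first
Postfix: 2 1 4 * +


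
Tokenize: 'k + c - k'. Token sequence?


Scan left to right, longest-match per lexeme
Tokens: ID(k), OP(+), ID(c), OP(-), ID(k)


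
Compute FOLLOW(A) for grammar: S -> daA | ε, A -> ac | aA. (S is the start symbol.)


$ ∈ FOLLOW(S). For each A -> αBβ: add FIRST(β)\{ε} to FOLLOW(B); if β nullable, add FOLLOW(A).
FOLLOW(A) = {$}


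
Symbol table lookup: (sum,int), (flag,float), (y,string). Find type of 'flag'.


Lookup 'flag' → type float


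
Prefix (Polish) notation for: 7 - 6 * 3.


'*' binds tighter: tree is (- 7 (* 6 3))
Prefix: - 7 * 6 3


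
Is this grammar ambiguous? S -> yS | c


right-linear, alternatives start with distinct terminals 'y' vs 'c': unique leftmost derivation
Unambiguous


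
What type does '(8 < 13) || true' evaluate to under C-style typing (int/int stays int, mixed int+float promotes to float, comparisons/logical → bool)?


Operand types: bool || bool
Rule: logical operators take bool operands and yield bool
Result type: bool


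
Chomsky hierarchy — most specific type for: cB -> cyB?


LHS has context (more than one symbol) and |LHS| ≤ |RHS|
Classification: Type 1 (Context-Sensitive)


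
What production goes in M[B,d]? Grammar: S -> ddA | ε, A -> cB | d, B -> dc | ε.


For [B, d]: 'd' ∈ FIRST(dc)
Entry: B -> dc


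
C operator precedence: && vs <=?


'<=' is relational (level 7); '&&' is logical AND (level 2)
Higher level binds tighter
'<=' has higher precedence than '&&'


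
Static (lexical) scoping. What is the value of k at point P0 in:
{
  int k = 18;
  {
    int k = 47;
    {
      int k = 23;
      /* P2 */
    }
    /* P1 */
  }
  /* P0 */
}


k declared in the same block as P0
k = 18


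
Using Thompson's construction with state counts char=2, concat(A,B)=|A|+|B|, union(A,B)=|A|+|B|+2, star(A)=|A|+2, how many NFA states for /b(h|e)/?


Syntax tree has 3 char leaf(s), 1 union(s), 0 star(s)
chars contribute 3×2 = 6; each union adds +2; each star adds +2
Total: 6 + 2 + 0 = 8 states


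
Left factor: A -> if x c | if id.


Common prefix: 'if'
Factored: A -> if A', A' -> x c | id


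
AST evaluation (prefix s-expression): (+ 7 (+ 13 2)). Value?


Evaluate inner: (+ 13 2) = 15
Evaluate root: (+ 7 15) = 22
Result: 22


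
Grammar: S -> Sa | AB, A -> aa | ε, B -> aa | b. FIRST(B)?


Per alternative of B: FIRST(aa) = {a}; FIRST(b) = {b}
FIRST(B) = {a, b}


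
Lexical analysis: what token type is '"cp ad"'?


Pattern: double-quoted sequence
Type: STRING_LITERAL


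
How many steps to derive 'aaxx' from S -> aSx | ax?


Derivation: S => aSx => aaxx
Steps: 2


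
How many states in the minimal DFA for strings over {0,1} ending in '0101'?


Track the longest suffix of input matching a prefix of '0101': 5 classes (prefixes of length 0..4)
Minimal DFA: 5 states


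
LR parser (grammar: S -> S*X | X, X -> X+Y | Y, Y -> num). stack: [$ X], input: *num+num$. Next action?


lookahead ∉ {+} so X won't extend; reduce S -> X
Action: reduce (S -> X)


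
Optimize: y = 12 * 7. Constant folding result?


12 * 7 = 84 at compile time
Optimized: y = 84


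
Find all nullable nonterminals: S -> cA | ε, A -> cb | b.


A nonterminal is nullable iff some alternative derives ε (directly, or every symbol in it is nullable)
Nullable: {S}


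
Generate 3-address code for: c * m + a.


Break into single-operator statements:
t1 = c * m
t2 = t1 + a


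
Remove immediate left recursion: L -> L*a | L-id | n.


Left-recursive alternatives: L*a, L-id; non-recursive: n
Introduce L': L -> nL', L' -> *aL' | -idL' | ε


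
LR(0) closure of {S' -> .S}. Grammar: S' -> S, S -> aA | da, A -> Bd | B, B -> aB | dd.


Start: S' -> .S
For each item with dot before a nonterminal B, add B -> .γ for every B-production
Closure: [S' -> .S, S -> .aA, S -> .da]


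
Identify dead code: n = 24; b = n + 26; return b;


n is read by b's definition; b is returned
No dead code


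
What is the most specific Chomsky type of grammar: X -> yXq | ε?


Single nonterminal LHS, but y^n q^n is not regular
Classification: Type 2 (Context-Free)


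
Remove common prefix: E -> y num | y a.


Common prefix: 'y'
Factored: E -> y E', E' -> num | a


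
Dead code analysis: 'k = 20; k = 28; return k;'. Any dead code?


first assignment to k is overwritten before any read
Dead: 'k = 20'


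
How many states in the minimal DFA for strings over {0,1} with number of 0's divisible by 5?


Track (count of 0) mod 5: states 0..4, accept at 0
Minimal DFA: 5 states


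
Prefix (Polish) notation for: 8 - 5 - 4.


left-to-right (same/higher precedence on left): tree is (- (- 8 5) 4)
Prefix: - - 8 5 4


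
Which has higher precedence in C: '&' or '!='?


'!=' is equality (level 6); '&' is bitwise AND (level 5)
Higher level binds tighter
'!=' has higher precedence than '&'


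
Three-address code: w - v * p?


Break into single-operator statements:
t1 = v * p
t2 = w - t1


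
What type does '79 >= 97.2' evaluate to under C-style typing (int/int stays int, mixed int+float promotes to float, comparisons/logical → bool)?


Operand types: int >= float
Rule: comparison yields bool
Result type: bool


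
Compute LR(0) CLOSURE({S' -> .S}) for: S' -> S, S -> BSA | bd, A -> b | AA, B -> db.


Start: S' -> .S
For each item with dot before a nonterminal B, add B -> .γ for every B-production
Closure: [S' -> .S, S -> .BSA, S -> .bd, B -> .db]


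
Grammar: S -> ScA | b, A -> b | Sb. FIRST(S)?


Per alternative of S: FIRST(ScA) = {b}; FIRST(b) = {b}
FIRST(S) = {b}


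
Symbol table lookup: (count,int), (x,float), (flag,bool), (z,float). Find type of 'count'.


Lookup 'count' → type int


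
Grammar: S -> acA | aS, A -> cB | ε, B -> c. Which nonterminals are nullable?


A nonterminal is nullable iff some alternative derives ε (directly, or every symbol in it is nullable)
Nullable: {A}


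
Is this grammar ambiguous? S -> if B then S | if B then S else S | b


dangling else: 'if B then if B then b else b' parses two ways
Ambiguous


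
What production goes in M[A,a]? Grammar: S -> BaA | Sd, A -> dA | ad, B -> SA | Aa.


For [A, a]: 'a' ∈ FIRST(ad)
Entry: A -> ad


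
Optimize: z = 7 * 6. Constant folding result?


7 * 6 = 42 at compile time
Optimized: z = 42


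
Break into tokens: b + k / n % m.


Scan left to right, longest-match per lexeme
Tokens: ID(b), OP(+), ID(k), OP(/), ID(n), OP(%), ID(m)


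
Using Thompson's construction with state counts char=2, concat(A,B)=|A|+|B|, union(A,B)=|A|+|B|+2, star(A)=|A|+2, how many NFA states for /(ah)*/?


Syntax tree has 2 char leaf(s), 0 union(s), 1 star(s)
chars contribute 2×2 = 4; each union adds +2; each star adds +2
Total: 4 + 0 + 2 = 6 states


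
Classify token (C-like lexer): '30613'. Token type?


Pattern: digits only
Type: INTEGER_LITERAL


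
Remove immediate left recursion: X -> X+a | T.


Left-recursive alternatives: X+a; non-recursive: T
Introduce X': X -> TX', X' -> +aX' | ε


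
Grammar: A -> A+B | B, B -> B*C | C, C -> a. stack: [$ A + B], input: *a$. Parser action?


'*' can extend B; shift to build B -> B*C
Action: shift


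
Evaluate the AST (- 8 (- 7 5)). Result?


Evaluate inner: (- 7 5) = 2
Evaluate root: (- 8 2) = 6
Result: 6


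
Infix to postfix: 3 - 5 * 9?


* has higher precedence, evaluate 5*9 first
Postfix: 3 5 9 * -


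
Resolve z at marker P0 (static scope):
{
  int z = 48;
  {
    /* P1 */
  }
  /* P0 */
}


z declared in the same block as P0
z = 48


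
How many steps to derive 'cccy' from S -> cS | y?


Derivation: S => cS => ccS => cccS => cccy
Steps: 4


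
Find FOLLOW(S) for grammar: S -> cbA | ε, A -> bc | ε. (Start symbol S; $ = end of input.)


$ ∈ FOLLOW(S). For each A -> αBβ: add FIRST(β)\{ε} to FOLLOW(B); if β nullable, add FOLLOW(A).
FOLLOW(S) = {$}
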